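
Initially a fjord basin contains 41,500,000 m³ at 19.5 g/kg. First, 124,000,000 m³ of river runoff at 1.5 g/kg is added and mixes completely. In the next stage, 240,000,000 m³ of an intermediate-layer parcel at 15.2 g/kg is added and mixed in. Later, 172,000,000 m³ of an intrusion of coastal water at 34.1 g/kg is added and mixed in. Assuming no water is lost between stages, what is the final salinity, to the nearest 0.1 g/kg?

18.2 g/kg

By conservation of dissolved salt,
Initial salt = 41,500,000×19.5 = 809,250,000
After stage 1: salt = 809,250,000 + 124,000,000×1.5 = 995,250,000; volume = 165,500,000 m³; S = 6.014 g/kg
After stage 2: salt = 995,250,000 + 240,000,000×15.2 = 4,643,250,000; volume = 405,500,000 m³; S = 11.451 g/kg
After stage 3: salt = 4,643,250,000 + 172,000,000×34.1 = 10,508,450,000; volume = 577,500,000 m³
S = 10,508,450,000 / 577,500,000 = 18.1965 g/kg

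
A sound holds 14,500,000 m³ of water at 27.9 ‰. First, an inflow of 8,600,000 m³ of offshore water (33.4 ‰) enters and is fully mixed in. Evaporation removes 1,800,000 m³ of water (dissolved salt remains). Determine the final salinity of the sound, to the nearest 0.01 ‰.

32.48 ‰

After mixing: salt = 14,500,000×27.9 + 8,600,000×33.4 = 691,790,000; volume = 23,100,000 m³
After evaporation: salt unchanged = 691,790,000; volume = 23,100,000 − 1,800,000 = 21,300,000 m³
S = 691,790,000 / 21,300,000 = 32.4784 ‰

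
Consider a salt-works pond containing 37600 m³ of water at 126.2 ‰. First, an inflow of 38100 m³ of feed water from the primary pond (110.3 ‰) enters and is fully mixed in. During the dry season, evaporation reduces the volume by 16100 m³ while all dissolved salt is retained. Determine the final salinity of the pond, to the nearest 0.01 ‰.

After mixing: salt = 37,600×126.2 + 38,100×110.3 = 8,947,550; volume = 75,700 m³
After evaporation: salt unchanged = 8,947,550; volume = 75,700 − 16,100 = 59,600 m³
S = 8,947,550 / 59,600 = 150.1267 ‰

150.13 ‰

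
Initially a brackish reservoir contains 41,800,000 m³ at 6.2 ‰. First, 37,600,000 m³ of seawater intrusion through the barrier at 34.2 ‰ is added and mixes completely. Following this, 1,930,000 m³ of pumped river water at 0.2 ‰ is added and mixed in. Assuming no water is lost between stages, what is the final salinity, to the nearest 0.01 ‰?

Mass of salt is conserved:
Initial salt = 41,800,000×6.2 = 259,160,000
After stage 1: salt = 259,160,000 + 37,600,000×34.2 = 1,545,080,000; volume = 79,400,000 m³; S = 19.459 ‰
After stage 2: salt = 1,545,080,000 + 1,930,000×0.2 = 1,545,466,000; volume = 81,330,000 m³
S = 1,545,466,000 / 81,330,000 = 19.0024 ‰

19.00 ‰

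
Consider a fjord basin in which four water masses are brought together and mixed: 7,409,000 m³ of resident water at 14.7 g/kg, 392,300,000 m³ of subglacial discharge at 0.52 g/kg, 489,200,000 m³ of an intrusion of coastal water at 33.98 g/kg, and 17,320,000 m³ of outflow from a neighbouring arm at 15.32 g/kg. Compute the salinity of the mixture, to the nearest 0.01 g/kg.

18.98 g/kg

Total salt / total volume:
salt = 7,409,000×14.7 + 392,300,000×0.52 + 489,200,000×33.98 + 17,320,000×15.32 = 108,912,300 + 203,996,000 + 16,623,016,000 + 265,342,400 = 17,201,266,700
volume = 7,409,000 + 392,300,000 + 489,200,000 + 17,320,000 = 906,229,000 m³
S = 17,201,266,700 / 906,229,000 = 18.9811 g/kg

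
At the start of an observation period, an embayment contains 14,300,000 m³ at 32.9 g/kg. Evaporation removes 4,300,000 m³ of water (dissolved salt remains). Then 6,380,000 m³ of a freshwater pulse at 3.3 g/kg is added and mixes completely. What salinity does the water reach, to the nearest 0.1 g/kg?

30.0 g/kg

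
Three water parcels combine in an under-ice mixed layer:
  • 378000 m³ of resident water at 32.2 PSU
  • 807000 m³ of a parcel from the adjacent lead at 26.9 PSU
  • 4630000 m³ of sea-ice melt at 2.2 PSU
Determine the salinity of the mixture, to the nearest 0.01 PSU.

7.58 PSU

Total salt / total volume:
salt = 378,000×32.2 + 807,000×26.9 + 4,630,000×2.2 = 12,171,600 + 21,708,300 + 10,186,000 = 44,065,900
volume = 378,000 + 807,000 + 4,630,000 = 5,815,000 m³
S = 44,065,900 / 5,815,000 = 7.578 PSU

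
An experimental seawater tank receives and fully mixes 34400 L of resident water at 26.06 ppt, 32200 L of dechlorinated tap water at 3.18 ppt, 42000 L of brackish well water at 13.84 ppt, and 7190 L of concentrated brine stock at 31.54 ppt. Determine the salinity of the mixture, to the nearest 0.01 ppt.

Mass of salt is conserved:
salt = 34,400×26.06 + 32,200×3.18 + 42,000×13.84 + 7,190×31.54 = 896,464 + 102,396 + 581,280 + 226,772.6 = 1,806,912.6
volume = 34,400 + 32,200 + 42,000 + 7,190 = 115,790 L
S = 1,806,912.6 / 115,790 = 15.6051 ppt

15.61 ppt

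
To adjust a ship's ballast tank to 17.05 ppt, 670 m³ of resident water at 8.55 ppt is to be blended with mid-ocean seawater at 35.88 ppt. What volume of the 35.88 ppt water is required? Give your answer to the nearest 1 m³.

302 m³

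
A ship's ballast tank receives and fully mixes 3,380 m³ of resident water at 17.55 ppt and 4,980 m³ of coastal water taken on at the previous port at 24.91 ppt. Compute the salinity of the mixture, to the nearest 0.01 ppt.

21.93 ppt

Mass of salt is conserved:
salt = 3,380×17.55 + 4,980×24.91 = 59,319 + 124,051.8 = 183,370.8
volume = 3,380 + 4,980 = 8,360 m³
S = 183,370.8 / 8,360 = 21.9343 ppt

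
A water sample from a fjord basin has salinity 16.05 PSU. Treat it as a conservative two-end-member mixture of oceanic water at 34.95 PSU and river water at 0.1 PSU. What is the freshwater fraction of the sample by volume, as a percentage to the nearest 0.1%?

Let f be the freshwater fraction. Salt balance per unit volume:
f×0.1 + (1−f)×34.95 = 16.05
f = (34.95 − 16.05) / (34.95 − 0.1) = 18.9/34.85 = 0.5423

54.2%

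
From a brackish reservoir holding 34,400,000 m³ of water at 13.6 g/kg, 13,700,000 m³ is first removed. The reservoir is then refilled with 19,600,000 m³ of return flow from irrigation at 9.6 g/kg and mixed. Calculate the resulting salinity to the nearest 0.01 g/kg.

11.65 g/kg

Remaining after removal: 20,700,000 m³ at 13.6 g/kg (salt = 281,520,000)
After addition: salt = 281,520,000 + 19,600,000×9.6 = 469,680,000; volume = 40,300,000 m³
S = 469,680,000 / 40,300,000 = 11.6546 g/kg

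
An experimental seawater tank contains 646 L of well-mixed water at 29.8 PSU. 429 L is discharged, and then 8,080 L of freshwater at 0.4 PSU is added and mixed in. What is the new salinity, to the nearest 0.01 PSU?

Remaining after removal: 217 L at 29.8 PSU (salt = 6,466.6)
After addition: salt = 6,466.6 + 8,080×0.4 = 9,698.6; volume = 8,297 L
S = 9,698.6 / 8,297 = 1.1689 PSU

1.17 PSU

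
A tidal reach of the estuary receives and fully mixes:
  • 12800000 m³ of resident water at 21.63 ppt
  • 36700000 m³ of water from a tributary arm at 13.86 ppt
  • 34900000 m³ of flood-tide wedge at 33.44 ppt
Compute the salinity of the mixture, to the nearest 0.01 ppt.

23.13 ppt

Conserving salt mass:
salt = 12,800,000×21.63 + 36,700,000×13.86 + 34,900,000×33.44 = 276,864,000 + 508,662,000 + 1,167,056,000 = 1,952,582,000
volume = 12,800,000 + 36,700,000 + 34,900,000 = 84,400,000 m³
S = 1,952,582,000 / 84,400,000 = 23.1349 ppt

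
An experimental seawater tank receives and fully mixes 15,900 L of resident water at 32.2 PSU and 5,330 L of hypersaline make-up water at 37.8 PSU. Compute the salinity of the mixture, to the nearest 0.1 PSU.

33.6 PSU

By conservation of dissolved salt,
salt = 15,900×32.2 + 5,330×37.8 = 511,980 + 201,474 = 713,454
volume = 15,900 + 5,330 = 21,230 L
S = 713,454 / 21,230 = 33.606 PSU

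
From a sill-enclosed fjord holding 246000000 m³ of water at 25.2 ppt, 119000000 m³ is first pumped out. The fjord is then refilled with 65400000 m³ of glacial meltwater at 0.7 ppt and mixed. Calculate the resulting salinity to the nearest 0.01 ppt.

Remaining after removal: 127,000,000 m³ at 25.2 ppt (salt = 3,200,400,000)
After addition: salt = 3,200,400,000 + 65,400,000×0.7 = 3,246,180,000; volume = 192,400,000 m³
S = 3,246,180,000 / 192,400,000 = 16.872 ppt

16.87 ppt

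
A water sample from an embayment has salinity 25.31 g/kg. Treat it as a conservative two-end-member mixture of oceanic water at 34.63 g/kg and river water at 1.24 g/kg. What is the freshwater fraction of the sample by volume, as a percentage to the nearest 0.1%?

27.9%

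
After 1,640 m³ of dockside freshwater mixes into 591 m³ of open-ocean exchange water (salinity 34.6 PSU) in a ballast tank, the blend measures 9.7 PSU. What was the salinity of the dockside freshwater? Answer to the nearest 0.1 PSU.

Salt balance: 591×34.6 + 1,640×S = 2,231×9.7
20,448.6 + 1,640·S = 21,640.7
S = (21,640.7 − 20,448.6) / 1,640 = 0.7269 PSU

0.7 PSU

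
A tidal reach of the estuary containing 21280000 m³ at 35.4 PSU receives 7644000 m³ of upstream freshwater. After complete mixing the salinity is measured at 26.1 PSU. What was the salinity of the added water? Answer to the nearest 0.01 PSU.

Salt balance: 21,280,000×35.4 + 7,644,000×S = 28,924,000×26.1
753,312,000 + 7,644,000·S = 754,916,400
S = (754,916,400 − 753,312,000) / 7,644,000 = 0.2099 PSU

0.21 PSU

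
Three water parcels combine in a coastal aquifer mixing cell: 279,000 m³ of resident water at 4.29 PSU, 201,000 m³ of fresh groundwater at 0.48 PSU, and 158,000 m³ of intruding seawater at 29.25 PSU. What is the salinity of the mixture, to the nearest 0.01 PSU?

9.27 PSU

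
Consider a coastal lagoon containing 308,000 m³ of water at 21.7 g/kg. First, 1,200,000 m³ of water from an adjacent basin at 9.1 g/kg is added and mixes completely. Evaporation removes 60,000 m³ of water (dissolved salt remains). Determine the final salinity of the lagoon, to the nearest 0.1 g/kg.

12.2 g/kg

After mixing: salt = 308,000×21.7 + 1,200,000×9.1 = 17,603,600; volume = 1,508,000 m³
After evaporation: salt unchanged = 17,603,600; volume = 1,508,000 − 60,000 = 1,448,000 m³
S = 17,603,600 / 1,448,000 = 12.1572 g/kg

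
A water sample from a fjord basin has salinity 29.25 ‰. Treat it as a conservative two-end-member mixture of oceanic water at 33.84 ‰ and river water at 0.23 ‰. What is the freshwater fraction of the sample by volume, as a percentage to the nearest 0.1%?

13.7%

Let f be the freshwater fraction. Salt balance per unit volume:
f×0.23 + (1−f)×33.84 = 29.25
f = (33.84 − 29.25) / (33.84 − 0.23) = 4.59/33.61 = 0.1366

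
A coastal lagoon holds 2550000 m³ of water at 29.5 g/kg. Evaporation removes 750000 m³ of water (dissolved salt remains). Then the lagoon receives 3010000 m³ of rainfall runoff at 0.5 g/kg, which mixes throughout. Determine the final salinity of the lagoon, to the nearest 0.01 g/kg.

After evaporation: salt = 2,550,000×29.5 = 75,225,000; volume = 2,550,000 − 750,000 = 1,800,000 m³
After mixing: salt = 75,225,000 + 3,010,000×0.5 = 76,730,000; volume = 1,800,000 + 3,010,000 = 4,810,000 m³
S = 76,730,000 / 4,810,000 = 15.9522 g/kg

15.95 g/kg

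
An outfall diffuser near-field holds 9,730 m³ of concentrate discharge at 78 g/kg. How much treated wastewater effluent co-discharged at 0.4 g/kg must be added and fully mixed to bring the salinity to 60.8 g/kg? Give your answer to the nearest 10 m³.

2770 m³

Salt balance: 9,730×78 + V×0.4 = (9,730+V)×60.8
758,940 + 0.4V = 591,584 + 60.8V
167,356 = 60.4V
V = 2,770.79 m³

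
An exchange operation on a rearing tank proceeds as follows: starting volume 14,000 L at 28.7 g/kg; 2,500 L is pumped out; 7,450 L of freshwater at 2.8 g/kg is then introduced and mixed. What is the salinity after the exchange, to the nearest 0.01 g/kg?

Remaining after removal: 11,500 L at 28.7 g/kg (salt = 330,050)
After addition: salt = 330,050 + 7,450×2.8 = 350,910; volume = 18,950 L
S = 350,910 / 18,950 = 18.5177 g/kg

18.52 g/kg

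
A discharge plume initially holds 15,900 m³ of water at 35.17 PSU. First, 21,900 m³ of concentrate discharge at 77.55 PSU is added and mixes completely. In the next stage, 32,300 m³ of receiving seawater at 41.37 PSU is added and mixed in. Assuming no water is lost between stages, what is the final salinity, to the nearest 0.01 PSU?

51.27 PSU

Weighted by volume,
Initial salt = 15,900×35.17 = 559,203
After stage 1: salt = 559,203 + 21,900×77.55 = 2,257,548; volume = 37,800 m³; S = 59.723 PSU
After stage 2: salt = 2,257,548 + 32,300×41.37 = 3,593,799; volume = 70,100 m³
S = 3,593,799 / 70,100 = 51.2667 PSU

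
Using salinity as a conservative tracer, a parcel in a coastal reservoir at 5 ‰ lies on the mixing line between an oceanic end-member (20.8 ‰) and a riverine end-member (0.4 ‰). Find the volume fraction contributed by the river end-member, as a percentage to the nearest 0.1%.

77.5%

Let f be the freshwater fraction. Salt balance per unit volume:
f×0.4 + (1−f)×20.8 = 5
f = (20.8 − 5) / (20.8 − 0.4) = 15.8/20.4 = 0.7745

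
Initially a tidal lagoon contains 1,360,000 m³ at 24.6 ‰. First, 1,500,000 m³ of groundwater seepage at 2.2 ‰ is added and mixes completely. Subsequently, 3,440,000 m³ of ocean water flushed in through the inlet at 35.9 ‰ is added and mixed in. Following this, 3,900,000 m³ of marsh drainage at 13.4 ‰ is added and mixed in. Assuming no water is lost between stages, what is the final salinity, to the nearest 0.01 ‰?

Salt balance:
Initial salt = 1,360,000×24.6 = 33,456,000
After stage 1: salt = 33,456,000 + 1,500,000×2.2 = 36,756,000; volume = 2,860,000 m³; S = 12.852 ‰
After stage 2: salt = 36,756,000 + 3,440,000×35.9 = 160,252,000; volume = 6,300,000 m³; S = 25.437 ‰
After stage 3: salt = 160,252,000 + 3,900,000×13.4 = 212,512,000; volume = 10,200,000 m³
S = 212,512,000 / 10,200,000 = 20.8345 ‰

20.83 ‰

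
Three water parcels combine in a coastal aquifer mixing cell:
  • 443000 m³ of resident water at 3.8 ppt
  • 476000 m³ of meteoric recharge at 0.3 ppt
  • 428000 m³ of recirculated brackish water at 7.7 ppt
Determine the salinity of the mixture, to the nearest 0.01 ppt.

Mass of salt is conserved:
salt = 443,000×3.8 + 476,000×0.3 + 428,000×7.7 = 1,683,400 + 142,800 + 3,295,600 = 5,121,800
volume = 443,000 + 476,000 + 428,000 = 1,347,000 m³
S = 5,121,800 / 1,347,000 = 3.8024 ppt

3.80 ppt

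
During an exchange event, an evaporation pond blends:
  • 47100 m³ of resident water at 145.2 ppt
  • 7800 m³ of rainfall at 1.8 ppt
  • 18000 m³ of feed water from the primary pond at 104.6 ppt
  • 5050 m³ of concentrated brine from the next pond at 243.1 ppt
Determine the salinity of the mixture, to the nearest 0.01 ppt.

Salt balance:
salt = 47,100×145.2 + 7,800×1.8 + 18,000×104.6 + 5,050×243.1 = 6,838,920 + 14,040 + 1,882,800 + 1,227,655 = 9,963,415
volume = 47,100 + 7,800 + 18,000 + 5,050 = 77,950 m³
S = 9,963,415 / 77,950 = 127.818 ppt

127.82 ppt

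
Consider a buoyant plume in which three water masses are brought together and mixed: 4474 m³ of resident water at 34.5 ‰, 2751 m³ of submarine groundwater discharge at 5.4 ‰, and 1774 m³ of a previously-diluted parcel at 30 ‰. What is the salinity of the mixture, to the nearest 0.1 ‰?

Weighted by volume,
salt = 4,474×34.5 + 2,751×5.4 + 1,774×30 = 154,353 + 14,855.4 + 53,220 = 222,428.4
volume = 4,474 + 2,751 + 1,774 = 8,999 m³
S = 222,428.4 / 8,999 = 24.717 ‰

24.7 ‰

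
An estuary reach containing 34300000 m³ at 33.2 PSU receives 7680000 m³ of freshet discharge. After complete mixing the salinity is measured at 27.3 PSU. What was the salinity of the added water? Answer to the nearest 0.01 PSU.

0.95 PSU

Salt balance: 34,300,000×33.2 + 7,680,000×S = 41,980,000×27.3
1,138,760,000 + 7,680,000·S = 1,146,054,000
S = (1,146,054,000 − 1,138,760,000) / 7,680,000 = 0.9497 PSU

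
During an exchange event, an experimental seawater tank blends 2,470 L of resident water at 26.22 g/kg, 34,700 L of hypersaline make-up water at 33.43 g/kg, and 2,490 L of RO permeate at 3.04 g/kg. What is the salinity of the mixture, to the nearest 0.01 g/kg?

Salt balance:
salt = 2,470×26.22 + 34,700×33.43 + 2,490×3.04 = 64,763.4 + 1,160,021 + 7,569.6 = 1,232,354
volume = 2,470 + 34,700 + 2,490 = 39,660 L
S = 1,232,354 / 39,660 = 31.073 g/kg

31.07 g/kg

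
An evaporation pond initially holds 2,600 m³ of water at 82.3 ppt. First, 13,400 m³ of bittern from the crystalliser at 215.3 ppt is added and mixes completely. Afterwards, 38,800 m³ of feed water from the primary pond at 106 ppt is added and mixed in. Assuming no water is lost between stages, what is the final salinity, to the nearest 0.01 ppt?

Total salt / total volume:
Initial salt = 2,600×82.3 = 213,980
After stage 1: salt = 213,980 + 13,400×215.3 = 3,099,000; volume = 16,000 m³; S = 193.688 ppt
After stage 2: salt = 3,099,000 + 38,800×106 = 7,211,800; volume = 54,800 m³
S = 7,211,800 / 54,800 = 131.6022 ppt

131.60 ppt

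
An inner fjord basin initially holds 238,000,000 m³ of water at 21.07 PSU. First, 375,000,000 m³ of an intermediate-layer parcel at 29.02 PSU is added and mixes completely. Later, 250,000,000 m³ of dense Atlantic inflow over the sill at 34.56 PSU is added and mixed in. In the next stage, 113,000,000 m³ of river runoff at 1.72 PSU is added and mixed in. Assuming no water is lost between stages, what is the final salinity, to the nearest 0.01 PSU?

Mass of salt is conserved:
Initial salt = 238,000,000×21.07 = 5,014,660,000
After stage 1: salt = 5,014,660,000 + 375,000,000×29.02 = 15,897,160,000; volume = 613,000,000 m³; S = 25.933 PSU
After stage 2: salt = 15,897,160,000 + 250,000,000×34.56 = 24,537,160,000; volume = 863,000,000 m³; S = 28.432 PSU
After stage 3: salt = 24,537,160,000 + 113,000,000×1.72 = 24,731,520,000; volume = 976,000,000 m³
S = 24,731,520,000 / 976,000,000 = 25.3397 PSU

25.34 PSU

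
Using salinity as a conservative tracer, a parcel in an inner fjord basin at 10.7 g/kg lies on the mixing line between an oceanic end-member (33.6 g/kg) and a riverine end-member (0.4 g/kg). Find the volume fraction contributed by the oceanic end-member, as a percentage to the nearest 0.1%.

Let g be the oceanic fraction. Salt balance per unit volume:
g×33.6 + (1−g)×0.4 = 10.7
g = (10.7 − 0.4) / (33.6 − 0.4) = 10.3/33.2 = 0.3102

31.0%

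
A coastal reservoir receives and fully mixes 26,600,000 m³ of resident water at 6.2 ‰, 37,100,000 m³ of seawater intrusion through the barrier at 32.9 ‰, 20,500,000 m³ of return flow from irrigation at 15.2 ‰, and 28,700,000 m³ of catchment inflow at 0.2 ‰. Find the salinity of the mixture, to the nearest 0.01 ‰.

Total salt / total volume:
salt = 26,600,000×6.2 + 37,100,000×32.9 + 20,500,000×15.2 + 28,700,000×0.2 = 164,920,000 + 1,220,590,000 + 311,600,000 + 5,740,000 = 1,702,850,000
volume = 26,600,000 + 37,100,000 + 20,500,000 + 28,700,000 = 112,900,000 m³
S = 1,702,850,000 / 112,900,000 = 15.0828 ‰

15.08 ‰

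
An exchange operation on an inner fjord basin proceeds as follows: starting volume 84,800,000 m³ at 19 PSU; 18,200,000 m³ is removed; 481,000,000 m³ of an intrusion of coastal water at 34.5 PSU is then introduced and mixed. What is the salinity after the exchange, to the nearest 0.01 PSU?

32.61 PSU

Remaining after removal: 66,600,000 m³ at 19 PSU (salt = 1,265,400,000)
After addition: salt = 1,265,400,000 + 481,000,000×34.5 = 17,859,900,000; volume = 547,600,000 m³
S = 17,859,900,000 / 547,600,000 = 32.6149 PSU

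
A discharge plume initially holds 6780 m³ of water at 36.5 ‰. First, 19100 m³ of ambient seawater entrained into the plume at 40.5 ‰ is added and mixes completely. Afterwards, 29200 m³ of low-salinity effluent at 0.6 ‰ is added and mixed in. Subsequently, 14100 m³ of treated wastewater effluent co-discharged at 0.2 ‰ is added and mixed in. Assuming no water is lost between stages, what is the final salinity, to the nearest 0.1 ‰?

15.1 ‰

Weighted by volume,
Initial salt = 6,780×36.5 = 247,470
After stage 1: salt = 247,470 + 19,100×40.5 = 1,021,020; volume = 25,880 m³; S = 39.452 ‰
After stage 2: salt = 1,021,020 + 29,200×0.6 = 1,038,540; volume = 55,080 m³; S = 18.855 ‰
After stage 3: salt = 1,038,540 + 14,100×0.2 = 1,041,360; volume = 69,180 m³
S = 1,041,360 / 69,180 = 15.0529 ‰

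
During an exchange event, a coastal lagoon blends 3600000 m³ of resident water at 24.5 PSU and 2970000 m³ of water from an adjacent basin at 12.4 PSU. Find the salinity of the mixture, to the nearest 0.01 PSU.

19.03 PSU

Conserving salt mass:
salt = 3,600,000×24.5 + 2,970,000×12.4 = 88,200,000 + 36,828,000 = 125,028,000
volume = 3,600,000 + 2,970,000 = 6,570,000 m³
S = 125,028,000 / 6,570,000 = 19.0301 PSU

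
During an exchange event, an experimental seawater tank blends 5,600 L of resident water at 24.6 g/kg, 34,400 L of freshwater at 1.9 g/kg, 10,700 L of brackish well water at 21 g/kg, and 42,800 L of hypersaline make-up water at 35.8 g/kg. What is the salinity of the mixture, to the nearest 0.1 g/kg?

Conserving salt mass:
salt = 5,600×24.6 + 34,400×1.9 + 10,700×21 + 42,800×35.8 = 137,760 + 65,360 + 224,700 + 1,532,240 = 1,960,060
volume = 5,600 + 34,400 + 10,700 + 42,800 = 93,500 L
S = 1,960,060 / 93,500 = 20.963 g/kg

21.0 g/kg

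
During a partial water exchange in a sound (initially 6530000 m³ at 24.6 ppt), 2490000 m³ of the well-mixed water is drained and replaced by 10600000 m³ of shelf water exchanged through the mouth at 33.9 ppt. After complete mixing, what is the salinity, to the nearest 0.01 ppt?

31.33 ppt

Remaining after removal: 4,040,000 m³ at 24.6 ppt (salt = 99,384,000)
After addition: salt = 99,384,000 + 10,600,000×33.9 = 458,724,000; volume = 14,640,000 m³
S = 458,724,000 / 14,640,000 = 31.3336 ppt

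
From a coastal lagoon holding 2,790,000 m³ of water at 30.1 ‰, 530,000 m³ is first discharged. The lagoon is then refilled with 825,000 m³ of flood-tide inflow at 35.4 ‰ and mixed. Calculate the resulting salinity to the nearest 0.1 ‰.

31.5 ‰

Remaining after removal: 2,260,000 m³ at 30.1 ‰ (salt = 68,026,000)
After addition: salt = 68,026,000 + 825,000×35.4 = 97,231,000; volume = 3,085,000 m³
S = 97,231,000 / 3,085,000 = 31.5173 ‰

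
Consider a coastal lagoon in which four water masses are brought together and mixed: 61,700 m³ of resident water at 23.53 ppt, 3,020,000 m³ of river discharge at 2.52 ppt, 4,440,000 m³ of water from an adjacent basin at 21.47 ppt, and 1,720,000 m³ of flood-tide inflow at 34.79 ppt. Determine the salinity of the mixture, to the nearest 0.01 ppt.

17.77 ppt

Total salt / total volume:
salt = 61,700×23.53 + 3,020,000×2.52 + 4,440,000×21.47 + 1,720,000×34.79 = 1,451,801 + 7,610,400 + 95,326,800 + 59,838,800 = 164,227,801
volume = 61,700 + 3,020,000 + 4,440,000 + 1,720,000 = 9,241,700 m³
S = 164,227,801 / 9,241,700 = 17.7703 ppt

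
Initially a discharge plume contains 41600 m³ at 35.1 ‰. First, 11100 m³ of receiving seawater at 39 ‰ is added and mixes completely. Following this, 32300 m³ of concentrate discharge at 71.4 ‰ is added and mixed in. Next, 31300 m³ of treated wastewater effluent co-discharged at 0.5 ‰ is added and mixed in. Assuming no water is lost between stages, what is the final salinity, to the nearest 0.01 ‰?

36.24 ‰

By conservation of dissolved salt,
Initial salt = 41,600×35.1 = 1,460,160
After stage 1: salt = 1,460,160 + 11,100×39 = 1,893,060; volume = 52,700 m³; S = 35.921 ‰
After stage 2: salt = 1,893,060 + 32,300×71.4 = 4,199,280; volume = 85,000 m³; S = 49.403 ‰
After stage 3: salt = 4,199,280 + 31,300×0.5 = 4,214,930; volume = 116,300 m³
S = 4,214,930 / 116,300 = 36.2419 ‰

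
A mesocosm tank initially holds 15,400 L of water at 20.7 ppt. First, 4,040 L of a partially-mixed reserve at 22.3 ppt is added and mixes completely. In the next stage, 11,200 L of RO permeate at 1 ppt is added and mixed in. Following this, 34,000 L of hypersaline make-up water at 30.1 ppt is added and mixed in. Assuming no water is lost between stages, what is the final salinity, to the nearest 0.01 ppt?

By conservation of dissolved salt,
Initial salt = 15,400×20.7 = 318,780
After stage 1: salt = 318,780 + 4,040×22.3 = 408,872; volume = 19,440 L; S = 21.033 ppt
After stage 2: salt = 408,872 + 11,200×1 = 420,072; volume = 30,640 L; S = 13.71 ppt
After stage 3: salt = 420,072 + 34,000×30.1 = 1,443,472; volume = 64,640 L
S = 1,443,472 / 64,640 = 22.3309 ppt

22.33 ppt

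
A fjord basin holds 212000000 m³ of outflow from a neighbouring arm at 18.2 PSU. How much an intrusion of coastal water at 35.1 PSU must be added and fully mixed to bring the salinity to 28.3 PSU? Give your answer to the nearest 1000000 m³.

Salt balance: 212,000,000×18.2 + V×35.1 = (212,000,000+V)×28.3
3,858,400,000 + 35.1V = 5,999,600,000 + 28.3V
2,141,200,000 = 6.8V
V = 314,882,352.94 m³

315000000 m³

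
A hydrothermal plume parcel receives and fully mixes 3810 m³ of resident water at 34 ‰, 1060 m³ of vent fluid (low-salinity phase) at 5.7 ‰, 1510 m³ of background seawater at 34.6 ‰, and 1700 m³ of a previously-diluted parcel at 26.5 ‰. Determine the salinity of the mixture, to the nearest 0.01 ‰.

Total salt / total volume:
salt = 3,810×34 + 1,060×5.7 + 1,510×34.6 + 1,700×26.5 = 129,540 + 6,042 + 52,246 + 45,050 = 232,878
volume = 3,810 + 1,060 + 1,510 + 1,700 = 8,080 m³
S = 232,878 / 8,080 = 28.8215 ‰

28.82 ‰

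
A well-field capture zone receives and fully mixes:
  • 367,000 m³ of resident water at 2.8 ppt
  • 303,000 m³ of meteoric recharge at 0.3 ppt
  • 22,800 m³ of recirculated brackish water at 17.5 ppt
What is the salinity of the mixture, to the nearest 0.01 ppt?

Mass of salt is conserved:
salt = 367,000×2.8 + 303,000×0.3 + 22,800×17.5 = 1,027,600 + 90,900 + 399,000 = 1,517,500
volume = 367,000 + 303,000 + 22,800 = 692,800 m³
S = 1,517,500 / 692,800 = 2.1904 ppt

2.19 ppt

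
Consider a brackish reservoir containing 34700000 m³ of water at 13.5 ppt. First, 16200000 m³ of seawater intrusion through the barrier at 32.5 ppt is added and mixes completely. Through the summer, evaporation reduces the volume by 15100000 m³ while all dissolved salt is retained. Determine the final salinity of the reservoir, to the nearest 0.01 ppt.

After mixing: salt = 34,700,000×13.5 + 16,200,000×32.5 = 994,950,000; volume = 50,900,000 m³
After evaporation: salt unchanged = 994,950,000; volume = 50,900,000 − 15,100,000 = 35,800,000 m³
S = 994,950,000 / 35,800,000 = 27.7919 ppt

27.79 ppt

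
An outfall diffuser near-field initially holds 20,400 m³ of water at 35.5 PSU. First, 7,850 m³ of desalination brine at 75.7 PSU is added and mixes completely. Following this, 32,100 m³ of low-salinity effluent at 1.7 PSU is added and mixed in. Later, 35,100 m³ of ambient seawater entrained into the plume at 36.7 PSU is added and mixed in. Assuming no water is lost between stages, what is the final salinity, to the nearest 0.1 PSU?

27.9 PSU

Total salt / total volume:
Initial salt = 20,400×35.5 = 724,200
After stage 1: salt = 724,200 + 7,850×75.7 = 1,318,445; volume = 28,250 m³; S = 46.671 PSU
After stage 2: salt = 1,318,445 + 32,100×1.7 = 1,373,015; volume = 60,350 m³; S = 22.751 PSU
After stage 3: salt = 1,373,015 + 35,100×36.7 = 2,661,185; volume = 95,450 m³
S = 2,661,185 / 95,450 = 27.8804 PSU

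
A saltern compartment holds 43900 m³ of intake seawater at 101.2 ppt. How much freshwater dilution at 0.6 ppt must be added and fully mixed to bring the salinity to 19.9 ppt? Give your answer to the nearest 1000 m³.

185000 m³

Salt balance: 43,900×101.2 + V×0.6 = (43,900+V)×19.9
4,442,680 + 0.6V = 873,610 + 19.9V
3,569,070 = 19.3V
V = 184,925.91 m³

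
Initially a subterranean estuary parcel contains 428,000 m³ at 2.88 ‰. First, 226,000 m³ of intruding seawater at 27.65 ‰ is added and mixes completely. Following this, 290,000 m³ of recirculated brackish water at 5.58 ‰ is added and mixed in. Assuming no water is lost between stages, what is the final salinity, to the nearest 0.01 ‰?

9.64 ‰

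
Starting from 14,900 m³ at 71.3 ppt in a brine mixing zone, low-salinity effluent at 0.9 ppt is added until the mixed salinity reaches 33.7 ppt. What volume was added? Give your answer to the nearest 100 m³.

17100 m³

Salt balance: 14,900×71.3 + V×0.9 = (14,900+V)×33.7
1,062,370 + 0.9V = 502,130 + 33.7V
560,240 = 32.8V
V = 17,080.49 m³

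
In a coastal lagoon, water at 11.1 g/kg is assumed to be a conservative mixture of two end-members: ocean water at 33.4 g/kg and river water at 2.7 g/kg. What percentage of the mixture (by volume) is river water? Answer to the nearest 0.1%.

Let f be the freshwater fraction. Salt balance per unit volume:
f×2.7 + (1−f)×33.4 = 11.1
f = (33.4 − 11.1) / (33.4 − 2.7) = 22.3/30.7 = 0.7264

72.6%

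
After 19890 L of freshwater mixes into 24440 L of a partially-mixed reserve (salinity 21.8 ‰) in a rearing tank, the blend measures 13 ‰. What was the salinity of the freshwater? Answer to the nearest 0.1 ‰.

2.2 ‰

Salt balance: 24,440×21.8 + 19,890×S = 44,330×13
532,792 + 19,890·S = 576,290
S = (576,290 − 532,792) / 19,890 = 2.1869 ‰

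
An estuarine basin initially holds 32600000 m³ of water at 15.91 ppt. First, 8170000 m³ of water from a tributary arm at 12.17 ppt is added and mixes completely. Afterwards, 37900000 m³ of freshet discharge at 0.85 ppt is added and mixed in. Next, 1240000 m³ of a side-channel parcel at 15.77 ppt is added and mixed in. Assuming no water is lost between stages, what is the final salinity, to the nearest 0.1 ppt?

Total salt / total volume:
Initial salt = 32,600,000×15.91 = 518,666,000
After stage 1: salt = 518,666,000 + 8,170,000×12.17 = 618,094,900; volume = 40,770,000 m³; S = 15.161 ppt
After stage 2: salt = 618,094,900 + 37,900,000×0.85 = 650,309,900; volume = 78,670,000 m³; S = 8.266 ppt
After stage 3: salt = 650,309,900 + 1,240,000×15.77 = 669,864,700; volume = 79,910,000 m³
S = 669,864,700 / 79,910,000 = 8.3827 ppt

8.4 ppt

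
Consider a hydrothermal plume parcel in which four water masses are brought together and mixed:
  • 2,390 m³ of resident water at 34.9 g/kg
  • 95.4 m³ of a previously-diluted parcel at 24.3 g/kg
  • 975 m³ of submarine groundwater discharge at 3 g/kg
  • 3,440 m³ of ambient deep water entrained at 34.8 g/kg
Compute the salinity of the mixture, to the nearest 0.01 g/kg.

30.20 g/kg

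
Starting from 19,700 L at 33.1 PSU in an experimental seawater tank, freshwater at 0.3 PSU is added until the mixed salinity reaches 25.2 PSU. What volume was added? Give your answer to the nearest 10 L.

Salt balance: 19,700×33.1 + V×0.3 = (19,700+V)×25.2
652,070 + 0.3V = 496,440 + 25.2V
155,630 = 24.9V
V = 6,250.2 L

6250 L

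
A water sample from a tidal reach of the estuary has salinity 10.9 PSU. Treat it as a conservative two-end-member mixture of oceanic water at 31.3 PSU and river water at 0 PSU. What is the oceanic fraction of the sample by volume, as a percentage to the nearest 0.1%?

34.8%

Let g be the oceanic fraction. Salt balance per unit volume:
g×31.3 + (1−g)×0 = 10.9
g = (10.9 − 0) / (31.3 − 0) = 10.9/31.3 = 0.3482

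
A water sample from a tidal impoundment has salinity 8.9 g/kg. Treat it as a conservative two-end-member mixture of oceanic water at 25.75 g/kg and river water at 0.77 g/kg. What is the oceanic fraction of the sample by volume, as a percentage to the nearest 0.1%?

32.5%

Let g be the oceanic fraction. Salt balance per unit volume:
g×25.75 + (1−g)×0.77 = 8.9
g = (8.9 − 0.77) / (25.75 − 0.77) = 8.13/24.98 = 0.3255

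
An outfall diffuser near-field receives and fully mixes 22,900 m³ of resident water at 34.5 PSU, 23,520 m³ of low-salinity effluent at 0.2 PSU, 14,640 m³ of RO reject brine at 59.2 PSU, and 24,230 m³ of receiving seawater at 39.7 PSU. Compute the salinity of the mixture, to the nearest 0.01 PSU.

30.76 PSU

Salt balance:
salt = 22,900×34.5 + 23,520×0.2 + 14,640×59.2 + 24,230×39.7 = 790,050 + 4,704 + 866,688 + 961,931 = 2,623,373
volume = 22,900 + 23,520 + 14,640 + 24,230 = 85,290 m³
S = 2,623,373 / 85,290 = 30.7583 PSU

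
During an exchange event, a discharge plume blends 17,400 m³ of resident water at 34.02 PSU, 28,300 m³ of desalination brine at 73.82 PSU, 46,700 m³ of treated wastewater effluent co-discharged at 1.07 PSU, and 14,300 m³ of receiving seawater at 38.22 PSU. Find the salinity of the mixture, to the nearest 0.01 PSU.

By conservation of dissolved salt,
salt = 17,400×34.02 + 28,300×73.82 + 46,700×1.07 + 14,300×38.22 = 591,948 + 2,089,106 + 49,969 + 546,546 = 3,277,569
volume = 17,400 + 28,300 + 46,700 + 14,300 = 106,700 m³
S = 3,277,569 / 106,700 = 30.7176 PSU

30.72 PSU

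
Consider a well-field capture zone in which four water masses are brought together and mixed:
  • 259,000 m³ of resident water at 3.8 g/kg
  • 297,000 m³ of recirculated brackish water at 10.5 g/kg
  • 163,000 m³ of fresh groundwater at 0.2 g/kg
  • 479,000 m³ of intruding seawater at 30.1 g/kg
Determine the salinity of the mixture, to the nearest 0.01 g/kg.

15.49 g/kg

Total salt / total volume:
salt = 259,000×3.8 + 297,000×10.5 + 163,000×0.2 + 479,000×30.1 = 984,200 + 3,118,500 + 32,600 + 14,417,900 = 18,553,200
volume = 259,000 + 297,000 + 163,000 + 479,000 = 1,198,000 m³
S = 18,553,200 / 1,198,000 = 15.4868 g/kg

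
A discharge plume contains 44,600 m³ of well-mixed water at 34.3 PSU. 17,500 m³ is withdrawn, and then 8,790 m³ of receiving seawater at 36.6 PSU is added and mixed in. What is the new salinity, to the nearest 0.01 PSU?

34.86 PSU

Remaining after removal: 27,100 m³ at 34.3 PSU (salt = 929,530)
After addition: salt = 929,530 + 8,790×36.6 = 1,251,244; volume = 35,890 m³
S = 1,251,244 / 35,890 = 34.8633 PSU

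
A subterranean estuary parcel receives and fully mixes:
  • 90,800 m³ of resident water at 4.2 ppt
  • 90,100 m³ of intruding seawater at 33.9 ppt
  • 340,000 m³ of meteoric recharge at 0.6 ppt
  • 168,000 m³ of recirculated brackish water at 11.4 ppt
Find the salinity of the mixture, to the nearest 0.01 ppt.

Total salt / total volume:
salt = 90,800×4.2 + 90,100×33.9 + 340,000×0.6 + 168,000×11.4 = 381,360 + 3,054,390 + 204,000 + 1,915,200 = 5,554,950
volume = 90,800 + 90,100 + 340,000 + 168,000 = 688,900 m³
S = 5,554,950 / 688,900 = 8.0635 ppt

8.06 ppt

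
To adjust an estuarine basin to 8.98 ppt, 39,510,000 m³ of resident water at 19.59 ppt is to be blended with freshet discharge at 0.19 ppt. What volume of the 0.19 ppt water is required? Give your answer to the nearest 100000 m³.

Salt balance: 39,510,000×19.59 + V×0.19 = (39,510,000+V)×8.98
774,000,900 + 0.19V = 354,799,800 + 8.98V
419,201,100 = 8.79V
V = 47,690,682.59 m³

47700000 m³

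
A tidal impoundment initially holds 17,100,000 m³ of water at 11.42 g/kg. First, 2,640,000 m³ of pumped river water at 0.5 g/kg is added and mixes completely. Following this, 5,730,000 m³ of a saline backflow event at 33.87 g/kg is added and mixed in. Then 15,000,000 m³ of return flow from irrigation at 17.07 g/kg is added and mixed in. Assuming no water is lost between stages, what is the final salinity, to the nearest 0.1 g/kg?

Weighted by volume,
Initial salt = 17,100,000×11.42 = 195,282,000
After stage 1: salt = 195,282,000 + 2,640,000×0.5 = 196,602,000; volume = 19,740,000 m³; S = 9.96 g/kg
After stage 2: salt = 196,602,000 + 5,730,000×33.87 = 390,677,100; volume = 25,470,000 m³; S = 15.339 g/kg
After stage 3: salt = 390,677,100 + 15,000,000×17.07 = 646,727,100; volume = 40,470,000 m³
S = 646,727,100 / 40,470,000 = 15.9804 g/kg

16.0 g/kg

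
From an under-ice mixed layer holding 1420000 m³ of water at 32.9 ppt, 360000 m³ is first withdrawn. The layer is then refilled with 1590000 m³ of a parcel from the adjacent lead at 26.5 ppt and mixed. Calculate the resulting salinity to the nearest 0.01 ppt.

29.06 ppt

Remaining after removal: 1,060,000 m³ at 32.9 ppt (salt = 34,874,000)
After addition: salt = 34,874,000 + 1,590,000×26.5 = 77,009,000; volume = 2,650,000 m³
S = 77,009,000 / 2,650,000 = 29.06 ppt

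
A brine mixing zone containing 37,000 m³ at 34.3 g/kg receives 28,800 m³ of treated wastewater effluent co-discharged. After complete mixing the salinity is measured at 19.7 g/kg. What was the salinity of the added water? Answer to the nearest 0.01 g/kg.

0.94 g/kg

Salt balance: 37,000×34.3 + 28,800×S = 65,800×19.7
1,269,100 + 28,800·S = 1,296,260
S = (1,296,260 − 1,269,100) / 28,800 = 0.9431 g/kg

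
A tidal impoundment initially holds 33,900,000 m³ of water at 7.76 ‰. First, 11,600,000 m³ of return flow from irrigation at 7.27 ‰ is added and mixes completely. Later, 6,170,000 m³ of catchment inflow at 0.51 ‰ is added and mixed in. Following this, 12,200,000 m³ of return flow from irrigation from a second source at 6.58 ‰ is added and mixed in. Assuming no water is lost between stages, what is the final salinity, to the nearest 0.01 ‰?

Weighted by volume,
Initial salt = 33,900,000×7.76 = 263,064,000
After stage 1: salt = 263,064,000 + 11,600,000×7.27 = 347,396,000; volume = 45,500,000 m³; S = 7.635 ‰
After stage 2: salt = 347,396,000 + 6,170,000×0.51 = 350,542,700; volume = 51,670,000 m³; S = 6.784 ‰
After stage 3: salt = 350,542,700 + 12,200,000×6.58 = 430,818,700; volume = 63,870,000 m³
S = 430,818,700 / 63,870,000 = 6.7452 ‰

6.75 ‰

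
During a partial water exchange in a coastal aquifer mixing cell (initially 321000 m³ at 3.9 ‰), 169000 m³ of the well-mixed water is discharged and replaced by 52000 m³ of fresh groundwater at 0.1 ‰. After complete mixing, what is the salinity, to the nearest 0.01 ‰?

Remaining after removal: 152,000 m³ at 3.9 ‰ (salt = 592,800)
After addition: salt = 592,800 + 52,000×0.1 = 598,000; volume = 204,000 m³
S = 598,000 / 204,000 = 2.9314 ‰

2.93 ‰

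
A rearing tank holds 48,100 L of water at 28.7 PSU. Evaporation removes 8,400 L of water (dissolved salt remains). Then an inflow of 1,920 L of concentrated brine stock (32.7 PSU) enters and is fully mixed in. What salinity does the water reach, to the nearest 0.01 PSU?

34.68 PSU

After evaporation: salt = 48,100×28.7 = 1,380,470; volume = 48,100 − 8,400 = 39,700 L
After mixing: salt = 1,380,470 + 1,920×32.7 = 1,443,254; volume = 39,700 + 1,920 = 41,620 L
S = 1,443,254 / 41,620 = 34.6769 PSU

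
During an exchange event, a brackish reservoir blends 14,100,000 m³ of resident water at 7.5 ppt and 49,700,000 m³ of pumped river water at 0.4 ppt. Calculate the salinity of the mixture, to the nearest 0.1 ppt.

By conservation of dissolved salt,
salt = 14,100,000×7.5 + 49,700,000×0.4 = 105,750,000 + 19,880,000 = 125,630,000
volume = 14,100,000 + 49,700,000 = 63,800,000 m³
S = 125,630,000 / 63,800,000 = 1.969 ppt

2.0 ppt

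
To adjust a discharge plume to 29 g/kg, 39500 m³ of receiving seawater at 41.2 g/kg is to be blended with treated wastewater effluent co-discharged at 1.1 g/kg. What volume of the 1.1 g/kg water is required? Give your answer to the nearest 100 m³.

17300 m³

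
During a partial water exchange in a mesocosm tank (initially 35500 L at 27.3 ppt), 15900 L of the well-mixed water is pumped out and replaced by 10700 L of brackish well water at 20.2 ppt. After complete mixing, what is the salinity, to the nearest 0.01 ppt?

24.79 ppt

Remaining after removal: 19,600 L at 27.3 ppt (salt = 535,080)
After addition: salt = 535,080 + 10,700×20.2 = 751,220; volume = 30,300 L
S = 751,220 / 30,300 = 24.7927 ppt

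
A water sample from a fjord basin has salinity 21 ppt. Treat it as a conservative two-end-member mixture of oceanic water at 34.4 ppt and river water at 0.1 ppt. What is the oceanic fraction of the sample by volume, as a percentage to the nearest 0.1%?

60.9%

Let g be the oceanic fraction. Salt balance per unit volume:
g×34.4 + (1−g)×0.1 = 21
g = (21 − 0.1) / (34.4 − 0.1) = 20.9/34.3 = 0.6093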